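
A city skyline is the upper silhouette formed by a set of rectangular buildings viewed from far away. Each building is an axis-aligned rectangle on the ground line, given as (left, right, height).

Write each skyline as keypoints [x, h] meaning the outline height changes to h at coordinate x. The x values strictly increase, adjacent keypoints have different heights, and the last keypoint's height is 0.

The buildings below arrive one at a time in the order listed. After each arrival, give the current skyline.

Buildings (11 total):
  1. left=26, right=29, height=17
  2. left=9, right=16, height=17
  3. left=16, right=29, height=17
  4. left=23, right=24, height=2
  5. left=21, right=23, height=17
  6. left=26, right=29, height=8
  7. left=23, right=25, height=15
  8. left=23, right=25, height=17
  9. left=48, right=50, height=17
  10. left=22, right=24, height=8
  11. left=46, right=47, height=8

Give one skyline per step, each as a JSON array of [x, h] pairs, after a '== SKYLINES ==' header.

== SKYLINES ==
[[26,17],[29,0]]
[[9,17],[16,0],[26,17],[29,0]]
[[9,17],[29,0]]
[[9,17],[29,0]]
[[9,17],[29,0]]
[[9,17],[29,0]]
[[9,17],[29,0]]
[[9,17],[29,0]]
[[9,17],[29,0],[48,17],[50,0]]
[[9,17],[29,0],[48,17],[50,0]]
[[9,17],[29,0],[46,8],[47,0],[48,17],[50,0]]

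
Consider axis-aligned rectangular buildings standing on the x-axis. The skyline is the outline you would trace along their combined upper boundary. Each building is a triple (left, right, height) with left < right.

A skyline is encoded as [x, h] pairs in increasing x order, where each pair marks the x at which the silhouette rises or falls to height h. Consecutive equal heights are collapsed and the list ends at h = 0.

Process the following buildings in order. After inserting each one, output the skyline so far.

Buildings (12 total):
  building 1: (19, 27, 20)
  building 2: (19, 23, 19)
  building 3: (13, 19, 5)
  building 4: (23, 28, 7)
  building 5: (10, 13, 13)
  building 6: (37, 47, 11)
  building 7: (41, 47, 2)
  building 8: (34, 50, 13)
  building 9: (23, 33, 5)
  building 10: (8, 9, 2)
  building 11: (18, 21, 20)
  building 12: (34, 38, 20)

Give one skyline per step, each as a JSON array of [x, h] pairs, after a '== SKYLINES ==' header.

== SKYLINES ==
[[19,20],[27,0]]
[[19,20],[27,0]]
[[13,5],[19,20],[27,0]]
[[13,5],[19,20],[27,7],[28,0]]
[[10,13],[13,5],[19,20],[27,7],[28,0]]
[[10,13],[13,5],[19,20],[27,7],[28,0],[37,11],[47,0]]
[[10,13],[13,5],[19,20],[27,7],[28,0],[37,11],[47,0]]
[[10,13],[13,5],[19,20],[27,7],[28,0],[34,13],[50,0]]
[[10,13],[13,5],[19,20],[27,7],[28,5],[33,0],[34,13],[50,0]]
[[8,2],[9,0],[10,13],[13,5],[19,20],[27,7],[28,5],[33,0],[34,13],[50,0]]
[[8,2],[9,0],[10,13],[13,5],[18,20],[27,7],[28,5],[33,0],[34,13],[50,0]]
[[8,2],[9,0],[10,13],[13,5],[18,20],[27,7],[28,5],[33,0],[34,20],[38,13],[50,0]]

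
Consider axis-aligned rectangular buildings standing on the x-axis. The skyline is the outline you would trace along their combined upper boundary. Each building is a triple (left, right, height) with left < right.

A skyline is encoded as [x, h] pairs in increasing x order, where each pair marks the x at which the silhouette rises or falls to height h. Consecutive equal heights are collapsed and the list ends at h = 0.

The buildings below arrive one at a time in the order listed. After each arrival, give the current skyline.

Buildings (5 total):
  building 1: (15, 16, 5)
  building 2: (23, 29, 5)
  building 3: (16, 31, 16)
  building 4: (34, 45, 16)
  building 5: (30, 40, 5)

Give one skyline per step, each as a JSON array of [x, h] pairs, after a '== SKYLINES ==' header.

== SKYLINES ==
[[15,5],[16,0]]
[[15,5],[16,0],[23,5],[29,0]]
[[15,5],[16,16],[31,0]]
[[15,5],[16,16],[31,0],[34,16],[45,0]]
[[15,5],[16,16],[31,5],[34,16],[45,0]]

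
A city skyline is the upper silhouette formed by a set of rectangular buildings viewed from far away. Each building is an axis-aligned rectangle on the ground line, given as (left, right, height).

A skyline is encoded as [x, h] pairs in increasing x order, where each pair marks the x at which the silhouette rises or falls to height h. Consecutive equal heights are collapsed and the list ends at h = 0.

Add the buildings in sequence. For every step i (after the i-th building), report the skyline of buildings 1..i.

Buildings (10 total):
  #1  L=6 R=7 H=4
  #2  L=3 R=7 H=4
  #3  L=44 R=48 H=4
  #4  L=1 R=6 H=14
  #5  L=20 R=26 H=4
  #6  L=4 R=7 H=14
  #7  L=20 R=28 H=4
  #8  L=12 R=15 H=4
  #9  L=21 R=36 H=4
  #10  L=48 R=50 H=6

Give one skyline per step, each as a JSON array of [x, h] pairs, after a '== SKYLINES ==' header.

== SKYLINES ==
[[6,4],[7,0]]
[[3,4],[7,0]]
[[3,4],[7,0],[44,4],[48,0]]
[[1,14],[6,4],[7,0],[44,4],[48,0]]
[[1,14],[6,4],[7,0],[20,4],[26,0],[44,4],[48,0]]
[[1,14],[7,0],[20,4],[26,0],[44,4],[48,0]]
[[1,14],[7,0],[20,4],[28,0],[44,4],[48,0]]
[[1,14],[7,0],[12,4],[15,0],[20,4],[28,0],[44,4],[48,0]]
[[1,14],[7,0],[12,4],[15,0],[20,4],[36,0],[44,4],[48,0]]
[[1,14],[7,0],[12,4],[15,0],[20,4],[36,0],[44,4],[48,6],[50,0]]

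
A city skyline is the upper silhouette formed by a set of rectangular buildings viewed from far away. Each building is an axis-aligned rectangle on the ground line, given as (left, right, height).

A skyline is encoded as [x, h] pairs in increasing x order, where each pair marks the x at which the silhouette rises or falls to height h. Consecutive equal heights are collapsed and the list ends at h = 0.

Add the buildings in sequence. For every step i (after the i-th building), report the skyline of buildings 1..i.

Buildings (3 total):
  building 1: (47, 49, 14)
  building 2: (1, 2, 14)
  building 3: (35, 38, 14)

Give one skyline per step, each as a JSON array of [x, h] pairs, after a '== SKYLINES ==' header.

== SKYLINES ==
[[47,14],[49,0]]
[[1,14],[2,0],[47,14],[49,0]]
[[1,14],[2,0],[35,14],[38,0],[47,14],[49,0]]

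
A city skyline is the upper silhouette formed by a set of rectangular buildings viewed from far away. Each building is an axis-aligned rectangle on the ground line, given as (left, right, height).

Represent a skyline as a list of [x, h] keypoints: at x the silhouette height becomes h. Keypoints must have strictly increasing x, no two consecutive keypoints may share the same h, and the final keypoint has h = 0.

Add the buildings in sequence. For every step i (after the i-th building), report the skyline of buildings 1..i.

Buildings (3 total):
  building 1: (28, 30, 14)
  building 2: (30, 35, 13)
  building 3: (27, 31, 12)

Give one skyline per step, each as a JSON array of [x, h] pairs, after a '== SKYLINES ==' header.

== SKYLINES ==
[[28,14],[30,0]]
[[28,14],[30,13],[35,0]]
[[27,12],[28,14],[30,13],[35,0]]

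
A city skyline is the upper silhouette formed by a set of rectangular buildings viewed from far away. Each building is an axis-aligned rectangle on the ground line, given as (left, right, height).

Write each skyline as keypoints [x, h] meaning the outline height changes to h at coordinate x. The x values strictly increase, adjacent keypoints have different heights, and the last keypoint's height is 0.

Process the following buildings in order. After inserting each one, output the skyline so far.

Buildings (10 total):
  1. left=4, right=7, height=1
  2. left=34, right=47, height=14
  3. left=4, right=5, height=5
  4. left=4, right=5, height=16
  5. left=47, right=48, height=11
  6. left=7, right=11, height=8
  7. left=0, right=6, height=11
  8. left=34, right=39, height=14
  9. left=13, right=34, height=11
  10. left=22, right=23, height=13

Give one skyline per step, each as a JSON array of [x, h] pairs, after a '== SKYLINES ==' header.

== SKYLINES ==
[[4,1],[7,0]]
[[4,1],[7,0],[34,14],[47,0]]
[[4,5],[5,1],[7,0],[34,14],[47,0]]
[[4,16],[5,1],[7,0],[34,14],[47,0]]
[[4,16],[5,1],[7,0],[34,14],[47,11],[48,0]]
[[4,16],[5,1],[7,8],[11,0],[34,14],[47,11],[48,0]]
[[0,11],[4,16],[5,11],[6,1],[7,8],[11,0],[34,14],[47,11],[48,0]]
[[0,11],[4,16],[5,11],[6,1],[7,8],[11,0],[34,14],[47,11],[48,0]]
[[0,11],[4,16],[5,11],[6,1],[7,8],[11,0],[13,11],[34,14],[47,11],[48,0]]
[[0,11],[4,16],[5,11],[6,1],[7,8],[11,0],[13,11],[22,13],[23,11],[34,14],[47,11],[48,0]]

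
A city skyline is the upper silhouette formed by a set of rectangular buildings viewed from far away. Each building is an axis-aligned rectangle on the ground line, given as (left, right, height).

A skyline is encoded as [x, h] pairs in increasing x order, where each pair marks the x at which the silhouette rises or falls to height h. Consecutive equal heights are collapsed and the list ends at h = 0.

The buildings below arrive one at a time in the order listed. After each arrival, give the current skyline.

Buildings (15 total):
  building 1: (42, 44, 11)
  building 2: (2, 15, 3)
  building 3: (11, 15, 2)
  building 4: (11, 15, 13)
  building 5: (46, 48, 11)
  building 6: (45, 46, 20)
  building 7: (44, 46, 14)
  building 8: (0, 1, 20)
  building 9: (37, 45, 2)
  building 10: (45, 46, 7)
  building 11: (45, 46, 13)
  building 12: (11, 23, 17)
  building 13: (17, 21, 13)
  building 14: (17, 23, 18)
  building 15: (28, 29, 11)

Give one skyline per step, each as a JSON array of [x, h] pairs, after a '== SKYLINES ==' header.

== SKYLINES ==
[[42,11],[44,0]]
[[2,3],[15,0],[42,11],[44,0]]
[[2,3],[15,0],[42,11],[44,0]]
[[2,3],[11,13],[15,0],[42,11],[44,0]]
[[2,3],[11,13],[15,0],[42,11],[44,0],[46,11],[48,0]]
[[2,3],[11,13],[15,0],[42,11],[44,0],[45,20],[46,11],[48,0]]
[[2,3],[11,13],[15,0],[42,11],[44,14],[45,20],[46,11],[48,0]]
[[0,20],[1,0],[2,3],[11,13],[15,0],[42,11],[44,14],[45,20],[46,11],[48,0]]
[[0,20],[1,0],[2,3],[11,13],[15,0],[37,2],[42,11],[44,14],[45,20],[46,11],[48,0]]
[[0,20],[1,0],[2,3],[11,13],[15,0],[37,2],[42,11],[44,14],[45,20],[46,11],[48,0]]
[[0,20],[1,0],[2,3],[11,13],[15,0],[37,2],[42,11],[44,14],[45,20],[46,11],[48,0]]
[[0,20],[1,0],[2,3],[11,17],[23,0],[37,2],[42,11],[44,14],[45,20],[46,11],[48,0]]
[[0,20],[1,0],[2,3],[11,17],[23,0],[37,2],[42,11],[44,14],[45,20],[46,11],[48,0]]
[[0,20],[1,0],[2,3],[11,17],[17,18],[23,0],[37,2],[42,11],[44,14],[45,20],[46,11],[48,0]]
[[0,20],[1,0],[2,3],[11,17],[17,18],[23,0],[28,11],[29,0],[37,2],[42,11],[44,14],[45,20],[46,11],[48,0]]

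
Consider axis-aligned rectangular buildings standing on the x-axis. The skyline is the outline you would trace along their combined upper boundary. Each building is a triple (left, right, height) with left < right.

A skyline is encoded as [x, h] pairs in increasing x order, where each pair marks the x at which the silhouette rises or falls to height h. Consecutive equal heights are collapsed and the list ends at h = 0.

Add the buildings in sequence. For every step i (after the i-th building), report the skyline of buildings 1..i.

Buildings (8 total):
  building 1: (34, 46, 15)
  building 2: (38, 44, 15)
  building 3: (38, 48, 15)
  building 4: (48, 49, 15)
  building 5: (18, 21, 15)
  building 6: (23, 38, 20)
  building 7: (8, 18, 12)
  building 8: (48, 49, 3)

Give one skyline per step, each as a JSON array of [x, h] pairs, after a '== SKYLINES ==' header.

== SKYLINES ==
[[34,15],[46,0]]
[[34,15],[46,0]]
[[34,15],[48,0]]
[[34,15],[49,0]]
[[18,15],[21,0],[34,15],[49,0]]
[[18,15],[21,0],[23,20],[38,15],[49,0]]
[[8,12],[18,15],[21,0],[23,20],[38,15],[49,0]]
[[8,12],[18,15],[21,0],[23,20],[38,15],[49,0]]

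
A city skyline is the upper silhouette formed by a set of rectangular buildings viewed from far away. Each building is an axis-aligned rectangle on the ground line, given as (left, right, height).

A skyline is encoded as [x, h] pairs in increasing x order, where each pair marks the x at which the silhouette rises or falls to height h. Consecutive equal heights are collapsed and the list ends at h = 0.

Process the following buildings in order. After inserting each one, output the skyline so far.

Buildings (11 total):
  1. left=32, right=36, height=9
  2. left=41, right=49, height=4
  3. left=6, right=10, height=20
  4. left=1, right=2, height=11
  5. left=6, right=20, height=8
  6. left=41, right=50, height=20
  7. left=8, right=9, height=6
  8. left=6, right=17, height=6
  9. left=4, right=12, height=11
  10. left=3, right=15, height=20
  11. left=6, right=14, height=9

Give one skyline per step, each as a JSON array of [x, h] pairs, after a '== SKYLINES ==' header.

== SKYLINES ==
[[32,9],[36,0]]
[[32,9],[36,0],[41,4],[49,0]]
[[6,20],[10,0],[32,9],[36,0],[41,4],[49,0]]
[[1,11],[2,0],[6,20],[10,0],[32,9],[36,0],[41,4],[49,0]]
[[1,11],[2,0],[6,20],[10,8],[20,0],[32,9],[36,0],[41,4],[49,0]]
[[1,11],[2,0],[6,20],[10,8],[20,0],[32,9],[36,0],[41,20],[50,0]]
[[1,11],[2,0],[6,20],[10,8],[20,0],[32,9],[36,0],[41,20],[50,0]]
[[1,11],[2,0],[6,20],[10,8],[20,0],[32,9],[36,0],[41,20],[50,0]]
[[1,11],[2,0],[4,11],[6,20],[10,11],[12,8],[20,0],[32,9],[36,0],[41,20],[50,0]]
[[1,11],[2,0],[3,20],[15,8],[20,0],[32,9],[36,0],[41,20],[50,0]]
[[1,11],[2,0],[3,20],[15,8],[20,0],[32,9],[36,0],[41,20],[50,0]]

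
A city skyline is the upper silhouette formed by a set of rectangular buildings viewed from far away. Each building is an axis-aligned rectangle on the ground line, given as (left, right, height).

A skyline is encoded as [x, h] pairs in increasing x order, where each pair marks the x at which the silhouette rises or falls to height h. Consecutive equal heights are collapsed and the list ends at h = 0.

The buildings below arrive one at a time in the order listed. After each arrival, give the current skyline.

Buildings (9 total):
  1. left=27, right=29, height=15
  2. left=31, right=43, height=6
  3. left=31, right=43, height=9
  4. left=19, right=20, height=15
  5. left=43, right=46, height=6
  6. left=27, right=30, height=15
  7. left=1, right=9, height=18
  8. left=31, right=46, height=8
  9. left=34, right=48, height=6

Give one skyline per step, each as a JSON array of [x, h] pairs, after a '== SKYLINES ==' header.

== SKYLINES ==
[[27,15],[29,0]]
[[27,15],[29,0],[31,6],[43,0]]
[[27,15],[29,0],[31,9],[43,0]]
[[19,15],[20,0],[27,15],[29,0],[31,9],[43,0]]
[[19,15],[20,0],[27,15],[29,0],[31,9],[43,6],[46,0]]
[[19,15],[20,0],[27,15],[30,0],[31,9],[43,6],[46,0]]
[[1,18],[9,0],[19,15],[20,0],[27,15],[30,0],[31,9],[43,6],[46,0]]
[[1,18],[9,0],[19,15],[20,0],[27,15],[30,0],[31,9],[43,8],[46,0]]
[[1,18],[9,0],[19,15],[20,0],[27,15],[30,0],[31,9],[43,8],[46,6],[48,0]]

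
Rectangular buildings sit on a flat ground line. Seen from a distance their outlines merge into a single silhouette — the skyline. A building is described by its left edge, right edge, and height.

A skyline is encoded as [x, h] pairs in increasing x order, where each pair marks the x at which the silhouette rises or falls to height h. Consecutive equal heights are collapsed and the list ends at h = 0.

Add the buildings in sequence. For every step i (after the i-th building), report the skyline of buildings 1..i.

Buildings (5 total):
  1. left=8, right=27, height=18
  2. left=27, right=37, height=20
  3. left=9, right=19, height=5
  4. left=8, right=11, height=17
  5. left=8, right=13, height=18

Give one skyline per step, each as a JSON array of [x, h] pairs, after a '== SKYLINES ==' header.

== SKYLINES ==
[[8,18],[27,0]]
[[8,18],[27,20],[37,0]]
[[8,18],[27,20],[37,0]]
[[8,18],[27,20],[37,0]]
[[8,18],[27,20],[37,0]]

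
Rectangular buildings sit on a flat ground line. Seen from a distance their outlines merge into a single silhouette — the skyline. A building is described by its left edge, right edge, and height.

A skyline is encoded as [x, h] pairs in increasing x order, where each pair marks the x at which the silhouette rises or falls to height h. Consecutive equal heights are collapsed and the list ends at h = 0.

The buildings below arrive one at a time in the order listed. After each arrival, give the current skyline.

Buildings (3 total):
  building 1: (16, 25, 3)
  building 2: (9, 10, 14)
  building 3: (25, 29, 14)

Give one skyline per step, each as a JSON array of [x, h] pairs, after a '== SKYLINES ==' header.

== SKYLINES ==
[[16,3],[25,0]]
[[9,14],[10,0],[16,3],[25,0]]
[[9,14],[10,0],[16,3],[25,14],[29,0]]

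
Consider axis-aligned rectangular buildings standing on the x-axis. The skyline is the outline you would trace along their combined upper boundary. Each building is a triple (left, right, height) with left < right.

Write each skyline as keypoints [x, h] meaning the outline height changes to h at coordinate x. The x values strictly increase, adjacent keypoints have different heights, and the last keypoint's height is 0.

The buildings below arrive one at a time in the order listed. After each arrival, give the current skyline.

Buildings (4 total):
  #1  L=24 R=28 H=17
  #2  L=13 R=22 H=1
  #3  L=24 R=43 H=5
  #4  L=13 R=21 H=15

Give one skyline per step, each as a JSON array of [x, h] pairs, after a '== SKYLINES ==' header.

== SKYLINES ==
[[24,17],[28,0]]
[[13,1],[22,0],[24,17],[28,0]]
[[13,1],[22,0],[24,17],[28,5],[43,0]]
[[13,15],[21,1],[22,0],[24,17],[28,5],[43,0]]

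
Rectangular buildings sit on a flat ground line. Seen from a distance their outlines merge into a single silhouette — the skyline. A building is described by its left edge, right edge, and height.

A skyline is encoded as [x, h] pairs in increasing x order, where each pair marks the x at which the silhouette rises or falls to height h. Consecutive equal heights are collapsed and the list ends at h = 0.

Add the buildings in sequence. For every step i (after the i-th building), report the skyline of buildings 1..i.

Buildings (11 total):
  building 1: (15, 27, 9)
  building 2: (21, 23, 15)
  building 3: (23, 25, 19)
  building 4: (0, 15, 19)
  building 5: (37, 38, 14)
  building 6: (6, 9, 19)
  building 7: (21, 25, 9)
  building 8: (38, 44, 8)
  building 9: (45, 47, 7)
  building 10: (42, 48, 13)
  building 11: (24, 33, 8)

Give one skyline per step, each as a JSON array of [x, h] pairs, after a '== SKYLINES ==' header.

== SKYLINES ==
[[15,9],[27,0]]
[[15,9],[21,15],[23,9],[27,0]]
[[15,9],[21,15],[23,19],[25,9],[27,0]]
[[0,19],[15,9],[21,15],[23,19],[25,9],[27,0]]
[[0,19],[15,9],[21,15],[23,19],[25,9],[27,0],[37,14],[38,0]]
[[0,19],[15,9],[21,15],[23,19],[25,9],[27,0],[37,14],[38,0]]
[[0,19],[15,9],[21,15],[23,19],[25,9],[27,0],[37,14],[38,0]]
[[0,19],[15,9],[21,15],[23,19],[25,9],[27,0],[37,14],[38,8],[44,0]]
[[0,19],[15,9],[21,15],[23,19],[25,9],[27,0],[37,14],[38,8],[44,0],[45,7],[47,0]]
[[0,19],[15,9],[21,15],[23,19],[25,9],[27,0],[37,14],[38,8],[42,13],[48,0]]
[[0,19],[15,9],[21,15],[23,19],[25,9],[27,8],[33,0],[37,14],[38,8],[42,13],[48,0]]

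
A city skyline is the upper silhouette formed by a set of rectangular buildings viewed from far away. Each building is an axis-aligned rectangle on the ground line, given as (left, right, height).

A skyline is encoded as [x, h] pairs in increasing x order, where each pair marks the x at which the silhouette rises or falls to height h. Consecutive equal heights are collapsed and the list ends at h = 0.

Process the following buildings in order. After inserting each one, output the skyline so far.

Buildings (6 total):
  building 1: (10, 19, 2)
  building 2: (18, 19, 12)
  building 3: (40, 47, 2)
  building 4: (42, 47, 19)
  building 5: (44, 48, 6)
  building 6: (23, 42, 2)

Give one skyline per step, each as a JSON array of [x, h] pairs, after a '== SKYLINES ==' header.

== SKYLINES ==
[[10,2],[19,0]]
[[10,2],[18,12],[19,0]]
[[10,2],[18,12],[19,0],[40,2],[47,0]]
[[10,2],[18,12],[19,0],[40,2],[42,19],[47,0]]
[[10,2],[18,12],[19,0],[40,2],[42,19],[47,6],[48,0]]
[[10,2],[18,12],[19,0],[23,2],[42,19],[47,6],[48,0]]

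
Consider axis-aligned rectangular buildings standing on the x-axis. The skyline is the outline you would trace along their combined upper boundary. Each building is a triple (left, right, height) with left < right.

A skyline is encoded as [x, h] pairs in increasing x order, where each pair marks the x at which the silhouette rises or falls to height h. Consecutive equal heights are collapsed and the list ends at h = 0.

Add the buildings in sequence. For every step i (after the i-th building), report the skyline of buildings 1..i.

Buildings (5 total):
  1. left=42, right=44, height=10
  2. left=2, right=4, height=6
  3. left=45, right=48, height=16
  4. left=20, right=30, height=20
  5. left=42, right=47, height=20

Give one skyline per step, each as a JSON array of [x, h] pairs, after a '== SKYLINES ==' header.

== SKYLINES ==
[[42,10],[44,0]]
[[2,6],[4,0],[42,10],[44,0]]
[[2,6],[4,0],[42,10],[44,0],[45,16],[48,0]]
[[2,6],[4,0],[20,20],[30,0],[42,10],[44,0],[45,16],[48,0]]
[[2,6],[4,0],[20,20],[30,0],[42,20],[47,16],[48,0]]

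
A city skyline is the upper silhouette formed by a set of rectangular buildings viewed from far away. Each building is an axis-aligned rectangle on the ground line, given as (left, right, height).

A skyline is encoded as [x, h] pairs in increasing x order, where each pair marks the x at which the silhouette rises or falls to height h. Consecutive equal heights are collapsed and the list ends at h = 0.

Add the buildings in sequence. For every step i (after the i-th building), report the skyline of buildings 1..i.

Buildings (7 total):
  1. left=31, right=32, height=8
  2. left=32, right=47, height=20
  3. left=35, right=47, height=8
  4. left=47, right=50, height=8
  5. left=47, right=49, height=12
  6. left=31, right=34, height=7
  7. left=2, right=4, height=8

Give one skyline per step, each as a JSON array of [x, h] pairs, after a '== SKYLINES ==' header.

== SKYLINES ==
[[31,8],[32,0]]
[[31,8],[32,20],[47,0]]
[[31,8],[32,20],[47,0]]
[[31,8],[32,20],[47,8],[50,0]]
[[31,8],[32,20],[47,12],[49,8],[50,0]]
[[31,8],[32,20],[47,12],[49,8],[50,0]]
[[2,8],[4,0],[31,8],[32,20],[47,12],[49,8],[50,0]]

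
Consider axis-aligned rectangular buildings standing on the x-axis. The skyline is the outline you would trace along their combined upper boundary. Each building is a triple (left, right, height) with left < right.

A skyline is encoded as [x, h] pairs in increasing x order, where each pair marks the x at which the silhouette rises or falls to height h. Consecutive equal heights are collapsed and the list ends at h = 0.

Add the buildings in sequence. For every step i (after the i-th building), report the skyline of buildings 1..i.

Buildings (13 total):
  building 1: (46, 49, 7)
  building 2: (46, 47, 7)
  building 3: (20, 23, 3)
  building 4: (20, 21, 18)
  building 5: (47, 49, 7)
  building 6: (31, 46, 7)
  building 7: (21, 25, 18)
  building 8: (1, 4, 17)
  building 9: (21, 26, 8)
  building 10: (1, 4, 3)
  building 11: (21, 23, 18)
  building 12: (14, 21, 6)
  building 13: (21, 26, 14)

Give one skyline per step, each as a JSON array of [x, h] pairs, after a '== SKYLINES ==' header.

== SKYLINES ==
[[46,7],[49,0]]
[[46,7],[49,0]]
[[20,3],[23,0],[46,7],[49,0]]
[[20,18],[21,3],[23,0],[46,7],[49,0]]
[[20,18],[21,3],[23,0],[46,7],[49,0]]
[[20,18],[21,3],[23,0],[31,7],[49,0]]
[[20,18],[25,0],[31,7],[49,0]]
[[1,17],[4,0],[20,18],[25,0],[31,7],[49,0]]
[[1,17],[4,0],[20,18],[25,8],[26,0],[31,7],[49,0]]
[[1,17],[4,0],[20,18],[25,8],[26,0],[31,7],[49,0]]
[[1,17],[4,0],[20,18],[25,8],[26,0],[31,7],[49,0]]
[[1,17],[4,0],[14,6],[20,18],[25,8],[26,0],[31,7],[49,0]]
[[1,17],[4,0],[14,6],[20,18],[25,14],[26,0],[31,7],[49,0]]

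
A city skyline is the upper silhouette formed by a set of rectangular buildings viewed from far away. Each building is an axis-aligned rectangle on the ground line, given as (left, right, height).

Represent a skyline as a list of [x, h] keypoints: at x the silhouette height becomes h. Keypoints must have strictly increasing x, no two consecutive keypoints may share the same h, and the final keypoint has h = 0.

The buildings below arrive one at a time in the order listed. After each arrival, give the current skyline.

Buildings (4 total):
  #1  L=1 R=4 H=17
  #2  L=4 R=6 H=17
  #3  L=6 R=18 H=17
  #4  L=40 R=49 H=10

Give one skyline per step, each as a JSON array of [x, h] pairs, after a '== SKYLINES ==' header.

== SKYLINES ==
[[1,17],[4,0]]
[[1,17],[6,0]]
[[1,17],[18,0]]
[[1,17],[18,0],[40,10],[49,0]]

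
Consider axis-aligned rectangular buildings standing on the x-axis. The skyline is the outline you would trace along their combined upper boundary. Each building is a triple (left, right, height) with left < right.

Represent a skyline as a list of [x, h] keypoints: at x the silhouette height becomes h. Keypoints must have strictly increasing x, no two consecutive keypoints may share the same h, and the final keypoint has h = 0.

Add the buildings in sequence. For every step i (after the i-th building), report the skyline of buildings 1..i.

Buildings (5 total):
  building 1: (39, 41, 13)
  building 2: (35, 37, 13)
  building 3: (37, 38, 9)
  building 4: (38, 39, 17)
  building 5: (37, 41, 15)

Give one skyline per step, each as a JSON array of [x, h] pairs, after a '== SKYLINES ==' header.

== SKYLINES ==
[[39,13],[41,0]]
[[35,13],[37,0],[39,13],[41,0]]
[[35,13],[37,9],[38,0],[39,13],[41,0]]
[[35,13],[37,9],[38,17],[39,13],[41,0]]
[[35,13],[37,15],[38,17],[39,15],[41,0]]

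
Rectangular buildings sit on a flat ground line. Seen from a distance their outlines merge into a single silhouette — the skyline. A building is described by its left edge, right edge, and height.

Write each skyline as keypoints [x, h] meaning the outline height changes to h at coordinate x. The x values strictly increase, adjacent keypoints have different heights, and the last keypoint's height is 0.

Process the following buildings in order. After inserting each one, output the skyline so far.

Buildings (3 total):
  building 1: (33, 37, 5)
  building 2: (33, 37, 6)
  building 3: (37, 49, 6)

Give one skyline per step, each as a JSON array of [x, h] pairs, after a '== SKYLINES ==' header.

== SKYLINES ==
[[33,5],[37,0]]
[[33,6],[37,0]]
[[33,6],[49,0]]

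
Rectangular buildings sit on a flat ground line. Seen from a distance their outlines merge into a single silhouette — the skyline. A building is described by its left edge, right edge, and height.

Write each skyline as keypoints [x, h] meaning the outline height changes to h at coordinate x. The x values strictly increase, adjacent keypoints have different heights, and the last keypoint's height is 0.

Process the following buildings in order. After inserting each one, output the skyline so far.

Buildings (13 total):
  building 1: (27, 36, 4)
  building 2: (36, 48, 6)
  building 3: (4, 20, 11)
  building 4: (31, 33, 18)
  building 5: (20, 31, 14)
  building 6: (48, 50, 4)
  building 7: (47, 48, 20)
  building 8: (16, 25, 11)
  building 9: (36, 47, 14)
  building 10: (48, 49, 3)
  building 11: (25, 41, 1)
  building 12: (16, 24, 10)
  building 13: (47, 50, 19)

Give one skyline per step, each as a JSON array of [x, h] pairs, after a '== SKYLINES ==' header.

== SKYLINES ==
[[27,4],[36,0]]
[[27,4],[36,6],[48,0]]
[[4,11],[20,0],[27,4],[36,6],[48,0]]
[[4,11],[20,0],[27,4],[31,18],[33,4],[36,6],[48,0]]
[[4,11],[20,14],[31,18],[33,4],[36,6],[48,0]]
[[4,11],[20,14],[31,18],[33,4],[36,6],[48,4],[50,0]]
[[4,11],[20,14],[31,18],[33,4],[36,6],[47,20],[48,4],[50,0]]
[[4,11],[20,14],[31,18],[33,4],[36,6],[47,20],[48,4],[50,0]]
[[4,11],[20,14],[31,18],[33,4],[36,14],[47,20],[48,4],[50,0]]
[[4,11],[20,14],[31,18],[33,4],[36,14],[47,20],[48,4],[50,0]]
[[4,11],[20,14],[31,18],[33,4],[36,14],[47,20],[48,4],[50,0]]
[[4,11],[20,14],[31,18],[33,4],[36,14],[47,20],[48,4],[50,0]]
[[4,11],[20,14],[31,18],[33,4],[36,14],[47,20],[48,19],[50,0]]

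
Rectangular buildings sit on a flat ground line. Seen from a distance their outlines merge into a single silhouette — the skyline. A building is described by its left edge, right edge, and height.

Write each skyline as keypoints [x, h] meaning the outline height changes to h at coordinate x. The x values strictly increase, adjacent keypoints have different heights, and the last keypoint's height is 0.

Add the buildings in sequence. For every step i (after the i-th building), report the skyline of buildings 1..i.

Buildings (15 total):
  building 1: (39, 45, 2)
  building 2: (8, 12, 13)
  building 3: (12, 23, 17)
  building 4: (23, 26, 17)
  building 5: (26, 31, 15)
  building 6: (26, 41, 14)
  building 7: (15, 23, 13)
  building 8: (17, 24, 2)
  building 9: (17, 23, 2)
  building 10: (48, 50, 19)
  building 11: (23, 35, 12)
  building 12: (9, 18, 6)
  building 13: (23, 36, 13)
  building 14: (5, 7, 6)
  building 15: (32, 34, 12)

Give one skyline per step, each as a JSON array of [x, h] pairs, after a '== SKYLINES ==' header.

== SKYLINES ==
[[39,2],[45,0]]
[[8,13],[12,0],[39,2],[45,0]]
[[8,13],[12,17],[23,0],[39,2],[45,0]]
[[8,13],[12,17],[26,0],[39,2],[45,0]]
[[8,13],[12,17],[26,15],[31,0],[39,2],[45,0]]
[[8,13],[12,17],[26,15],[31,14],[41,2],[45,0]]
[[8,13],[12,17],[26,15],[31,14],[41,2],[45,0]]
[[8,13],[12,17],[26,15],[31,14],[41,2],[45,0]]
[[8,13],[12,17],[26,15],[31,14],[41,2],[45,0]]
[[8,13],[12,17],[26,15],[31,14],[41,2],[45,0],[48,19],[50,0]]
[[8,13],[12,17],[26,15],[31,14],[41,2],[45,0],[48,19],[50,0]]
[[8,13],[12,17],[26,15],[31,14],[41,2],[45,0],[48,19],[50,0]]
[[8,13],[12,17],[26,15],[31,14],[41,2],[45,0],[48,19],[50,0]]
[[5,6],[7,0],[8,13],[12,17],[26,15],[31,14],[41,2],[45,0],[48,19],[50,0]]
[[5,6],[7,0],[8,13],[12,17],[26,15],[31,14],[41,2],[45,0],[48,19],[50,0]]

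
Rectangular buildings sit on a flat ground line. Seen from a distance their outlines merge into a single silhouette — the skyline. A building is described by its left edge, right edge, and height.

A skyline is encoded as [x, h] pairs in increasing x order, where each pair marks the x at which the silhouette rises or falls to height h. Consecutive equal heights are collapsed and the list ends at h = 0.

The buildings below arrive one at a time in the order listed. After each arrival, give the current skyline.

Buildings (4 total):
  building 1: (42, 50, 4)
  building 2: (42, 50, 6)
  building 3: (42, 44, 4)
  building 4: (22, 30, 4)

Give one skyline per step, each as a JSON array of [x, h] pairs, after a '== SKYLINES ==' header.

== SKYLINES ==
[[42,4],[50,0]]
[[42,6],[50,0]]
[[42,6],[50,0]]
[[22,4],[30,0],[42,6],[50,0]]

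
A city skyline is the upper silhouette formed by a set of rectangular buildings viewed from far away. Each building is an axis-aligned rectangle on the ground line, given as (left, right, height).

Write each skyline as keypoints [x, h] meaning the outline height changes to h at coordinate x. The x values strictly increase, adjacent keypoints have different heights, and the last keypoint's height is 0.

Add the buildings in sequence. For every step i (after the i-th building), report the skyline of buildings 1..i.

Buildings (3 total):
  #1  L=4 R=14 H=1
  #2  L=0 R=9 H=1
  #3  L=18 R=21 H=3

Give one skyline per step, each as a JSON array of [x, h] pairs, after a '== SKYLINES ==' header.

== SKYLINES ==
[[4,1],[14,0]]
[[0,1],[14,0]]
[[0,1],[14,0],[18,3],[21,0]]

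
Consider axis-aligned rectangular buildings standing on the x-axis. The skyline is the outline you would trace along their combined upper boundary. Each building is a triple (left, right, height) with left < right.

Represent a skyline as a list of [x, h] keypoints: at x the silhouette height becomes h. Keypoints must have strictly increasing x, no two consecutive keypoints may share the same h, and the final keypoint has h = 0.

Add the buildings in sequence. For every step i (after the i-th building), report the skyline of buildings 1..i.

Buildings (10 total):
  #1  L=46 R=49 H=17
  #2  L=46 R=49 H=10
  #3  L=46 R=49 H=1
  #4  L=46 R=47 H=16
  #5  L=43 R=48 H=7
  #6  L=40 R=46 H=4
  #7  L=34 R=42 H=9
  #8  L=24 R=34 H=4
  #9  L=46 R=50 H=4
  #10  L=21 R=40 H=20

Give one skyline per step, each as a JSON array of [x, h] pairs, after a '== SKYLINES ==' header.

== SKYLINES ==
[[46,17],[49,0]]
[[46,17],[49,0]]
[[46,17],[49,0]]
[[46,17],[49,0]]
[[43,7],[46,17],[49,0]]
[[40,4],[43,7],[46,17],[49,0]]
[[34,9],[42,4],[43,7],[46,17],[49,0]]
[[24,4],[34,9],[42,4],[43,7],[46,17],[49,0]]
[[24,4],[34,9],[42,4],[43,7],[46,17],[49,4],[50,0]]
[[21,20],[40,9],[42,4],[43,7],[46,17],[49,4],[50,0]]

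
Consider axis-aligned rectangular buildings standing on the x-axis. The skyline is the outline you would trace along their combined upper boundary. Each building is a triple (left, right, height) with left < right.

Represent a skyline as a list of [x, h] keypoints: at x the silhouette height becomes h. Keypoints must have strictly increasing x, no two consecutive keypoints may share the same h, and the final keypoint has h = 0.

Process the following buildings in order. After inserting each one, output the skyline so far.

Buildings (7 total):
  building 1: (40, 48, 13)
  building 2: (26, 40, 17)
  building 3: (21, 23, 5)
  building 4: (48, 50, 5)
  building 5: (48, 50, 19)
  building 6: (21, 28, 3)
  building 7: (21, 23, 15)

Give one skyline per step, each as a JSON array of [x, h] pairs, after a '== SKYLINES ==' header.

== SKYLINES ==
[[40,13],[48,0]]
[[26,17],[40,13],[48,0]]
[[21,5],[23,0],[26,17],[40,13],[48,0]]
[[21,5],[23,0],[26,17],[40,13],[48,5],[50,0]]
[[21,5],[23,0],[26,17],[40,13],[48,19],[50,0]]
[[21,5],[23,3],[26,17],[40,13],[48,19],[50,0]]
[[21,15],[23,3],[26,17],[40,13],[48,19],[50,0]]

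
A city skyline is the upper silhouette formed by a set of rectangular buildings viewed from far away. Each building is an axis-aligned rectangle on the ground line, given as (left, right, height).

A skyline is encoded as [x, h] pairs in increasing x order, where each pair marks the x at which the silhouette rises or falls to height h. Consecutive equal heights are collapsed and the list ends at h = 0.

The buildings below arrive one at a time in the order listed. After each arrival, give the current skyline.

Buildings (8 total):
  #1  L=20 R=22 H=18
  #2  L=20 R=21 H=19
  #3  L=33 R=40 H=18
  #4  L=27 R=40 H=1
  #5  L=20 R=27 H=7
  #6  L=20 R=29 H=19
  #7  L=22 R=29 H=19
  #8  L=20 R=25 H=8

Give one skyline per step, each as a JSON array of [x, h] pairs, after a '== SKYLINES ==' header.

== SKYLINES ==
[[20,18],[22,0]]
[[20,19],[21,18],[22,0]]
[[20,19],[21,18],[22,0],[33,18],[40,0]]
[[20,19],[21,18],[22,0],[27,1],[33,18],[40,0]]
[[20,19],[21,18],[22,7],[27,1],[33,18],[40,0]]
[[20,19],[29,1],[33,18],[40,0]]
[[20,19],[29,1],[33,18],[40,0]]
[[20,19],[29,1],[33,18],[40,0]]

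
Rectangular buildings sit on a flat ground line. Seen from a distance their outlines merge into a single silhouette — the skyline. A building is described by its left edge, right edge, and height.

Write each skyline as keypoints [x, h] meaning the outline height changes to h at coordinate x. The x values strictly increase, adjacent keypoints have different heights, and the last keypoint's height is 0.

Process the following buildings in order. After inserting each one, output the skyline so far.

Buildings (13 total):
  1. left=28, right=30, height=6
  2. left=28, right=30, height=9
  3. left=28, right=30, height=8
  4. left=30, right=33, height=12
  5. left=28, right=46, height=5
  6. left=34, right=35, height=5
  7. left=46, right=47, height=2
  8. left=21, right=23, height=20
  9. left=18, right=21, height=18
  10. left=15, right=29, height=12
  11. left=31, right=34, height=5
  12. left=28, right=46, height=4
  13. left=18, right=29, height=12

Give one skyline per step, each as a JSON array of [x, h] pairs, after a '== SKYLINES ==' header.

== SKYLINES ==
[[28,6],[30,0]]
[[28,9],[30,0]]
[[28,9],[30,0]]
[[28,9],[30,12],[33,0]]
[[28,9],[30,12],[33,5],[46,0]]
[[28,9],[30,12],[33,5],[46,0]]
[[28,9],[30,12],[33,5],[46,2],[47,0]]
[[21,20],[23,0],[28,9],[30,12],[33,5],[46,2],[47,0]]
[[18,18],[21,20],[23,0],[28,9],[30,12],[33,5],[46,2],[47,0]]
[[15,12],[18,18],[21,20],[23,12],[29,9],[30,12],[33,5],[46,2],[47,0]]
[[15,12],[18,18],[21,20],[23,12],[29,9],[30,12],[33,5],[46,2],[47,0]]
[[15,12],[18,18],[21,20],[23,12],[29,9],[30,12],[33,5],[46,2],[47,0]]
[[15,12],[18,18],[21,20],[23,12],[29,9],[30,12],[33,5],[46,2],[47,0]]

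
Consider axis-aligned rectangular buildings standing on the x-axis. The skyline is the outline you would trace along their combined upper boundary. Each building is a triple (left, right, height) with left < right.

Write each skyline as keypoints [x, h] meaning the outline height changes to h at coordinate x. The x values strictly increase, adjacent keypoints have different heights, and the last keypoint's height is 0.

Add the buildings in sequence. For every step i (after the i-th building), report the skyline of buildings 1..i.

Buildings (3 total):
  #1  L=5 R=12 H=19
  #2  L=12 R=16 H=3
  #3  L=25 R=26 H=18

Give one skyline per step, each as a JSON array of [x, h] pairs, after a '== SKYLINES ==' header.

== SKYLINES ==
[[5,19],[12,0]]
[[5,19],[12,3],[16,0]]
[[5,19],[12,3],[16,0],[25,18],[26,0]]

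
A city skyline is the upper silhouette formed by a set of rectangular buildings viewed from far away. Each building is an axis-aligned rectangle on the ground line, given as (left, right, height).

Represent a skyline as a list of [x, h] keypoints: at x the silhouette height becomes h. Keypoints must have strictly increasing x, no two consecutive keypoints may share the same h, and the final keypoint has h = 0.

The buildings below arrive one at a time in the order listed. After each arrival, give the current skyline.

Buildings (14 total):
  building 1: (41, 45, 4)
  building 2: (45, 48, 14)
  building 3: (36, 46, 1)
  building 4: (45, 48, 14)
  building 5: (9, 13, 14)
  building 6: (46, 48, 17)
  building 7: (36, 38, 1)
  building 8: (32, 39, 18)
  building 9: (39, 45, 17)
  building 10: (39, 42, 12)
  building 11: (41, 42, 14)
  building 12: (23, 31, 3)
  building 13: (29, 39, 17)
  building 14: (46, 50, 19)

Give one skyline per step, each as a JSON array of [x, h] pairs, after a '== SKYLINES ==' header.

== SKYLINES ==
[[41,4],[45,0]]
[[41,4],[45,14],[48,0]]
[[36,1],[41,4],[45,14],[48,0]]
[[36,1],[41,4],[45,14],[48,0]]
[[9,14],[13,0],[36,1],[41,4],[45,14],[48,0]]
[[9,14],[13,0],[36,1],[41,4],[45,14],[46,17],[48,0]]
[[9,14],[13,0],[36,1],[41,4],[45,14],[46,17],[48,0]]
[[9,14],[13,0],[32,18],[39,1],[41,4],[45,14],[46,17],[48,0]]
[[9,14],[13,0],[32,18],[39,17],[45,14],[46,17],[48,0]]
[[9,14],[13,0],[32,18],[39,17],[45,14],[46,17],[48,0]]
[[9,14],[13,0],[32,18],[39,17],[45,14],[46,17],[48,0]]
[[9,14],[13,0],[23,3],[31,0],[32,18],[39,17],[45,14],[46,17],[48,0]]
[[9,14],[13,0],[23,3],[29,17],[32,18],[39,17],[45,14],[46,17],[48,0]]
[[9,14],[13,0],[23,3],[29,17],[32,18],[39,17],[45,14],[46,19],[50,0]]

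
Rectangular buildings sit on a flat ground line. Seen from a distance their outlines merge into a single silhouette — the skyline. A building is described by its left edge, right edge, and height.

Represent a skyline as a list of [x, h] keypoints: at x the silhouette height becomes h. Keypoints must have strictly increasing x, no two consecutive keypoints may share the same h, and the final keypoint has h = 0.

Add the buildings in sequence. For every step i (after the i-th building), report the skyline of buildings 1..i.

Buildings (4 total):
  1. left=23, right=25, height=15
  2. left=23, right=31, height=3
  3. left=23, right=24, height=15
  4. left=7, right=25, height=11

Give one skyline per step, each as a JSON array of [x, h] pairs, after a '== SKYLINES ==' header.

== SKYLINES ==
[[23,15],[25,0]]
[[23,15],[25,3],[31,0]]
[[23,15],[25,3],[31,0]]
[[7,11],[23,15],[25,3],[31,0]]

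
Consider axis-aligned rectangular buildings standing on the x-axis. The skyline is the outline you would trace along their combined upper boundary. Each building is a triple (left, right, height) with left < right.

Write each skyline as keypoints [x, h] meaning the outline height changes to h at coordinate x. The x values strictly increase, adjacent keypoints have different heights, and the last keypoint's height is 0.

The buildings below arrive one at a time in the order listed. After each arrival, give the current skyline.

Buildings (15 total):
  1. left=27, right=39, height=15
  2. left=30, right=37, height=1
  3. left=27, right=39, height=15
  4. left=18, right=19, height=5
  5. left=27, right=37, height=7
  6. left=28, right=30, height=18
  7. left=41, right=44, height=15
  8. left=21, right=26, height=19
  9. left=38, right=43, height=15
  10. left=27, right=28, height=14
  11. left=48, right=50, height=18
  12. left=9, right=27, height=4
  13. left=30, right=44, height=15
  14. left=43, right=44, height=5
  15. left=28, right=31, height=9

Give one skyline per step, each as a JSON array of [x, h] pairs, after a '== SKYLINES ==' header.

== SKYLINES ==
[[27,15],[39,0]]
[[27,15],[39,0]]
[[27,15],[39,0]]
[[18,5],[19,0],[27,15],[39,0]]
[[18,5],[19,0],[27,15],[39,0]]
[[18,5],[19,0],[27,15],[28,18],[30,15],[39,0]]
[[18,5],[19,0],[27,15],[28,18],[30,15],[39,0],[41,15],[44,0]]
[[18,5],[19,0],[21,19],[26,0],[27,15],[28,18],[30,15],[39,0],[41,15],[44,0]]
[[18,5],[19,0],[21,19],[26,0],[27,15],[28,18],[30,15],[44,0]]
[[18,5],[19,0],[21,19],[26,0],[27,15],[28,18],[30,15],[44,0]]
[[18,5],[19,0],[21,19],[26,0],[27,15],[28,18],[30,15],[44,0],[48,18],[50,0]]
[[9,4],[18,5],[19,4],[21,19],[26,4],[27,15],[28,18],[30,15],[44,0],[48,18],[50,0]]
[[9,4],[18,5],[19,4],[21,19],[26,4],[27,15],[28,18],[30,15],[44,0],[48,18],[50,0]]
[[9,4],[18,5],[19,4],[21,19],[26,4],[27,15],[28,18],[30,15],[44,0],[48,18],[50,0]]
[[9,4],[18,5],[19,4],[21,19],[26,4],[27,15],[28,18],[30,15],[44,0],[48,18],[50,0]]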